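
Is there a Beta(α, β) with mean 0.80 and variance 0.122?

Yes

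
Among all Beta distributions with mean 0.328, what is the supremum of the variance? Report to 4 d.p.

0.2204

For fixed mean μ the Beta variance is μ(1−μ)/(α+β+1), increasing as α+β decreases.
Its least upper bound (not attained) is μ(1−μ) = 0.328·0.672 = 0.2204.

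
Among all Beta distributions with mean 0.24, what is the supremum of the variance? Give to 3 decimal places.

Var = μ(1−μ)/(α+β+1), which approaches μ(1−μ) as α+β → 0.
So the supremum is μ(1−μ) = 0.24×0.76 = 0.182.

0.182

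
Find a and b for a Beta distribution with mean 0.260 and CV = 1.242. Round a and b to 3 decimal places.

a = 0.220, b = 0.625

σ = CV·μ = 1.242×0.260 = 0.32292, so σ² = 0.104277.
s+1 = μ(1−μ)/σ² = 0.192400/0.104277 = 1.8451, so s = a+b = 0.8451.
a = μs = 0.220, b = (1−μ)s = 0.625.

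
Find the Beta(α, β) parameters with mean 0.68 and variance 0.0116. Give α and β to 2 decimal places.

α = 12.08, β = 5.68

Let s = α+β. The Beta variance is μ(1−μ)/(s+1).
So s+1 = μ(1−μ)/σ² = (0.68×0.32)/0.0116 = 0.2176/0.0116 = 18.7586, giving s = 17.7586.
Then α = μs = 0.68×17.7586 = 12.08 and β = (1−μ)s = 0.32×17.7586 = 5.68.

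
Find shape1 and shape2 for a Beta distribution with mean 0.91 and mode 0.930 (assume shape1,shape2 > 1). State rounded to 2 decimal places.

shape1 = 39.13, shape2 = 3.87

Let s = shape1+shape2. Mean gives shape1 = μs = 0.91s; mode gives (shape1−1)/(s−2) = 0.930.
Substituting: 0.91s − 1 = 0.930(s−2) = 0.930s − 1.860, so -0.020s = -0.860 and s = 43.0000.
Then shape1 = 0.91×43.0000 = 39.13 and shape2 = s−shape1 = 3.87.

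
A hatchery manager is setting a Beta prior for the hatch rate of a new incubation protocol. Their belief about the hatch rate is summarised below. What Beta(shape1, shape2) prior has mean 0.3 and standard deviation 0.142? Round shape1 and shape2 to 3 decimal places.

Variance = 0.142² = 0.020164. The moment-matching identity shape1+shape2 = μ(1−μ)/Var − 1 gives
shape1+shape2 = 0.21/0.020164 − 1 = 9.4146, so shape1 = μ·9.4146 = 2.824 and shape2 = (1−μ)·9.4146 = 6.590.

shape1 = 2.824, shape2 = 6.590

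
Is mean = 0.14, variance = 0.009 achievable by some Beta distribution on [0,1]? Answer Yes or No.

Yes

A Beta with mean μ has variance μ(1−μ)/(α+β+1) < μ(1−μ).
Here μ(1−μ) = 0.14×0.86 = 0.1204, and 0.009 < 0.1204.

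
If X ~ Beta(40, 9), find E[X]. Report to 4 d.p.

The Beta mean is α/(α+β) = 40/(40+9) = 0.8163.

0.8163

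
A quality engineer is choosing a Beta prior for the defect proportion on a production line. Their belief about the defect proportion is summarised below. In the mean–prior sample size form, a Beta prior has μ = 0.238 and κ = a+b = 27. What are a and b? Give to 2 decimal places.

a = μκ = 0.238×27 = 6.43 and b = (1−μ)κ = 0.762×27 = 20.57.

a = 6.43, b = 20.57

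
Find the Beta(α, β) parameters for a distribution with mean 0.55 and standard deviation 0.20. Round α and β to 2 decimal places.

α = 2.85, β = 2.33

First σ² = 0.0400. Setting α = μn, β = (1−μ)n with n = α+β,
μ(1−μ)/(n+1) = 0.0400 ⇒ n+1 = 0.2475/0.0400 = 6.1875 ⇒ n = 5.1875.
Hence α = 0.55×5.1875 = 2.85, β = 0.45×5.1875 = 2.33.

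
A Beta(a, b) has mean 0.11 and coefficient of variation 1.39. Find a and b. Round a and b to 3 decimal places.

σ = CV·μ = 1.39×0.11 = 0.15290, so σ² = 0.023378.
s+1 = μ(1−μ)/σ² = 0.0979/0.023378 = 4.1876, so s = a+b = 3.1876.
a = μs = 0.351, b = (1−μ)s = 2.837.

a = 0.351, b = 2.837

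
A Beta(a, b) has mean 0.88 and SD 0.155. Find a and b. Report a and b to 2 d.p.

a = 2.99, b = 0.41

First σ² = 0.024025. Setting a = μn, b = (1−μ)n with n = a+b,
μ(1−μ)/(n+1) = 0.024025 ⇒ n+1 = 0.1056/0.024025 = 4.3954 ⇒ n = 3.3954.
Hence a = 0.88×3.3954 = 2.99, b = 0.12×3.3954 = 0.41.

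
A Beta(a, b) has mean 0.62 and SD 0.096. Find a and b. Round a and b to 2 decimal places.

a = 15.23, b = 9.33

First σ² = 0.009216. Setting a = μn, b = (1−μ)n with n = a+b,
μ(1−μ)/(n+1) = 0.009216 ⇒ n+1 = 0.2356/0.009216 = 25.5642 ⇒ n = 24.5642.
Hence a = 0.62×24.5642 = 15.23, b = 0.38×24.5642 = 9.33.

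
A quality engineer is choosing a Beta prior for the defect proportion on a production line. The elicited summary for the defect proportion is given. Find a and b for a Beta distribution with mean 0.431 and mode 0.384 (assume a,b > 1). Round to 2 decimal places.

With s = a+b: μ = a/s and mode = (a−1)/(s−2). Eliminating a = μs,
μs − 1 = m(s−2) ⇒ s(μ−m) = 1−2m ⇒ s = 0.232/0.047 = 4.9362.
So a = μs = 2.13, b = (1−μ)s = 2.81.

a = 2.13, b = 2.81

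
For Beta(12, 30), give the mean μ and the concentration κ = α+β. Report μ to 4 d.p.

μ = 0.2857, κ = 42

κ = α+β = 12+30 = 42; μ = α/κ = 12/42 = 0.2857.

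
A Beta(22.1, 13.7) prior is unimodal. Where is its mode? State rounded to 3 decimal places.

The density x^(α−1)(1−x)^(β−1) is maximised at (α−1)/(α+β−2) = 21.1/33.8 = 0.624.

0.624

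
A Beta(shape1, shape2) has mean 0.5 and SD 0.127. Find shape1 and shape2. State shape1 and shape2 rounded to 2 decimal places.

shape1 = 7.25, shape2 = 7.25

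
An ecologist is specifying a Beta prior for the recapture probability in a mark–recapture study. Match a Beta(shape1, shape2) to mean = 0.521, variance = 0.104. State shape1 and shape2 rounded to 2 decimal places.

Write ν = shape1+shape2; then shape1 = μν and Var = μ(1−μ)/(ν+1).
ν = μ(1−μ)/Var − 1 = 0.249559/0.104 − 1 = 1.3996.
shape1 = 0.521·1.3996 = 0.73, shape2 = 0.479·1.3996 = 0.67.

shape1 = 0.73, shape2 = 0.67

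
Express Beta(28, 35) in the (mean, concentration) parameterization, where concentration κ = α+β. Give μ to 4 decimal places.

μ = 0.4444, κ = 63

κ = α+β = 28+35 = 63; μ = α/κ = 28/63 = 0.4444.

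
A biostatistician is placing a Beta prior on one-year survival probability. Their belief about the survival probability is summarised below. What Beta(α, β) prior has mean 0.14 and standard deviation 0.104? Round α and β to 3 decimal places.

First σ² = 0.010816. Setting α = μn, β = (1−μ)n with n = α+β,
μ(1−μ)/(n+1) = 0.010816 ⇒ n+1 = 0.1204/0.010816 = 11.1317 ⇒ n = 10.1317.
Hence α = 0.14×10.1317 = 1.418, β = 0.86×10.1317 = 8.713.

α = 1.418, β = 8.713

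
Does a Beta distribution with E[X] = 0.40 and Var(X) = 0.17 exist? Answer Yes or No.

A Beta with mean μ has variance μ(1−μ)/(α+β+1) < μ(1−μ).
Here μ(1−μ) = 0.40×0.60 = 0.2400, and 0.17 < 0.2400.

Yes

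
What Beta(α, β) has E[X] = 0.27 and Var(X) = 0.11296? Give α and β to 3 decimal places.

Write ν = α+β; then α = μν and Var = μ(1−μ)/(ν+1).
ν = μ(1−μ)/Var − 1 = 0.1971/0.11296 − 1 = 0.7449.
α = 0.27·0.7449 = 0.201, β = 0.73·0.7449 = 0.544.

α = 0.201, β = 0.544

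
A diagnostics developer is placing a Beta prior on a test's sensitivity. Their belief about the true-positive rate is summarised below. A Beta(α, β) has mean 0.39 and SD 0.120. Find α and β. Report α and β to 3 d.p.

α = 6.053, β = 9.468

Variance = 0.120² = 0.014400. The moment-matching identity α+β = μ(1−μ)/Var − 1 gives
α+β = 0.2379/0.014400 − 1 = 15.5208, so α = μ·15.5208 = 6.053 and β = (1−μ)·15.5208 = 9.468.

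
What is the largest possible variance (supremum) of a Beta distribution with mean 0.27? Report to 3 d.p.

0.197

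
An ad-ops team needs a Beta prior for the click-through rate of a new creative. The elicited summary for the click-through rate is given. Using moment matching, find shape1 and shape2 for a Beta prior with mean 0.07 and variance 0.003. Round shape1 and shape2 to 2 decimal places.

shape1 = 1.45, shape2 = 19.25

By moment matching, shape1+shape2 = μ(1−μ)/σ² − 1 = (0.07·0.93)/0.003 − 1 = 21.7000 − 1 = 20.7000.
Since shape1/(shape1+shape2) = μ, shape1 = 0.07·20.7000 = 1.45 and shape2 = 0.93·20.7000 = 19.25.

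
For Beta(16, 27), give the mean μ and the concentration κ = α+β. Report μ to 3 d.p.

μ = 0.372, κ = 43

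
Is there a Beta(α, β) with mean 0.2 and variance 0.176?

No

The Beta variance bound is σ² < μ(1−μ).
Here μ(1−μ) = 0.2×0.8 = 0.16, and 0.176 ≥ 0.16.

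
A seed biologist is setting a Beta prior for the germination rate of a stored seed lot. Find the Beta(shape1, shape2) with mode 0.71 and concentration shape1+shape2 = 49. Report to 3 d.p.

shape1 = 34.370, shape2 = 14.630

Since the density peak of Beta(shape1,shape2) is at (shape1−1)/(shape1+shape2−2),
shape1 = 1 + 0.71(49−2) = 34.370 and shape2 = 49 − 34.370 = 14.630.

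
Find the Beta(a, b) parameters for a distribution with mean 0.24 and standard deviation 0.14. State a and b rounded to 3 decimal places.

First σ² = 0.0196. Setting a = μn, b = (1−μ)n with n = a+b,
μ(1−μ)/(n+1) = 0.0196 ⇒ n+1 = 0.1824/0.0196 = 9.3061 ⇒ n = 8.3061.
Hence a = 0.24×8.3061 = 1.993, b = 0.76×8.3061 = 6.313.

a = 1.993, b = 6.313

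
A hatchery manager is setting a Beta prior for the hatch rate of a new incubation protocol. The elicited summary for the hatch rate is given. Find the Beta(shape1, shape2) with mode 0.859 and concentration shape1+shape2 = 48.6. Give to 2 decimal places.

For shape1,shape2>1 the mode is (shape1−1)/(shape1+shape2−2), so shape1 = mode·(κ−2)+1 = 0.859×46.6+1 = 41.03.
And shape2 = (1−mode)·(κ−2)+1 = 0.141×46.6+1 = 7.57.

shape1 = 41.03, shape2 = 7.57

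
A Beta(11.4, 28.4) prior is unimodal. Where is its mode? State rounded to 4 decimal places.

0.2751

With α,β > 1, mode = (α−1)/(α+β−2) = 10.4/37.8 = 0.2751.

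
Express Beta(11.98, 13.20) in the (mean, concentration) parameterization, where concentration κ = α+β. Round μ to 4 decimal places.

μ = 0.4758, κ = 25.18

κ = α+β = 11.98+13.20 = 25.18; μ = α/κ = 11.98/25.18 = 0.4758.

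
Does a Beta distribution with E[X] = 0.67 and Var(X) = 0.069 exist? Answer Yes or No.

Yes

A Beta with mean μ has variance μ(1−μ)/(α+β+1) < μ(1−μ).
Here μ(1−μ) = 0.67×0.33 = 0.2211, and 0.069 < 0.2211.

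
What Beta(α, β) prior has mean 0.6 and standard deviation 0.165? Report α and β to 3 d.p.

α = 4.689, β = 3.126

σ² = 0.165² = 0.027225.
With s = α+β, Var = μ(1−μ)/(s+1), so s+1 = (0.6×0.4)/0.027225 = 8.8154 and s = 7.8154.
α = μs = 4.689, β = (1−μ)s = 3.126.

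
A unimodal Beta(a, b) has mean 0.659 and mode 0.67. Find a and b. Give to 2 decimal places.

a = 20.37, b = 10.54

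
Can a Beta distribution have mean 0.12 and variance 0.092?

Yes

For any Beta, Var(X) < E[X]·(1−E[X]).
Here μ(1−μ) = 0.12×0.88 = 0.1056, and 0.092 < 0.1056.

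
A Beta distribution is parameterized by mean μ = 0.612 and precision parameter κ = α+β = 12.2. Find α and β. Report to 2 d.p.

α = μκ = 0.612×12.2 = 7.47 and β = (1−μ)κ = 0.388×12.2 = 4.73.

α = 7.47, β = 4.73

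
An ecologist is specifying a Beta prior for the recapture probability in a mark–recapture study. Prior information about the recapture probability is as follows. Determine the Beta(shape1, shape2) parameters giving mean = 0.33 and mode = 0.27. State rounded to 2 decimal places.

shape1 = 2.53, shape2 = 5.14

With s = shape1+shape2: μ = shape1/s and mode = (shape1−1)/(s−2). Eliminating shape1 = μs,
μs − 1 = m(s−2) ⇒ s(μ−m) = 1−2m ⇒ s = 0.46/0.06 = 7.6667.
So shape1 = μs = 2.53, shape2 = (1−μ)s = 5.14.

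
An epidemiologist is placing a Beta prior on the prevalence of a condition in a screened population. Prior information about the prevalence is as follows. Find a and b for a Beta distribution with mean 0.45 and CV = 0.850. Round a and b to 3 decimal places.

a = 0.311, b = 0.380

σ = CV·μ = 0.850×0.45 = 0.38250, so σ² = 0.146306.
s+1 = μ(1−μ)/σ² = 0.2475/0.146306 = 1.6917, so s = a+b = 0.6917.
a = μs = 0.311, b = (1−μ)s = 0.380.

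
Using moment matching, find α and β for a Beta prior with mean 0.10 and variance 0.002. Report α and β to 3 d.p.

Write ν = α+β; then α = μν and Var = μ(1−μ)/(ν+1).
ν = μ(1−μ)/Var − 1 = 0.0900/0.002 − 1 = 44.0000.
α = 0.10·44.0000 = 4.400, β = 0.90·44.0000 = 39.600.

α = 4.400, β = 39.600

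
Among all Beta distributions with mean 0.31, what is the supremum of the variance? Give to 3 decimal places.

For fixed mean μ the Beta variance is μ(1−μ)/(α+β+1), increasing as α+β decreases.
Its least upper bound (not attained) is μ(1−μ) = 0.31·0.69 = 0.214.

0.214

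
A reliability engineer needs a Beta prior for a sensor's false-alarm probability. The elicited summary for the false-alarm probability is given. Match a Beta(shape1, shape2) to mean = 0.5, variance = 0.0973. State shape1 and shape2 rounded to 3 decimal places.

Let s = shape1+shape2. The Beta variance is μ(1−μ)/(s+1).
So s+1 = μ(1−μ)/σ² = (0.5×0.5)/0.0973 = 0.25/0.0973 = 2.5694, giving s = 1.5694.
Then shape1 = μs = 0.5×1.5694 = 0.785 and shape2 = (1−μ)s = 0.5×1.5694 = 0.785.

shape1 = 0.785, shape2 = 0.785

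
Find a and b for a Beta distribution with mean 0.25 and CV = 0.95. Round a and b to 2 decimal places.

Var = (CV·μ)² = (0.95×0.25)² = 0.056406.
a+b = μ(1−μ)/Var − 1 = 0.1875/0.056406 − 1 = 2.3241.
Thus a = 0.25·2.3241 = 0.58 and b = 0.75·2.3241 = 1.74.

a = 0.58, b = 1.74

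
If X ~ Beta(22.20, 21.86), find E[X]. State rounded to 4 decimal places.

E[X] = α/(α+β) = 22.20/44.06 = 0.5039.

0.5039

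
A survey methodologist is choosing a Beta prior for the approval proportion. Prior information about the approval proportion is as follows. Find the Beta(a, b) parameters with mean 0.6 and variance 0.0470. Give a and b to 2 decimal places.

a = 2.46, b = 1.64

Write ν = a+b; then a = μν and Var = μ(1−μ)/(ν+1).
ν = μ(1−μ)/Var − 1 = 0.24/0.0470 − 1 = 4.1064.
a = 0.6·4.1064 = 2.46, b = 0.4·4.1064 = 1.64.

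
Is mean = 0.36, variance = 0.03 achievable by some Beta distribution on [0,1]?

Yes

For any Beta, Var(X) < E[X]·(1−E[X]).
Here μ(1−μ) = 0.36×0.64 = 0.2304, and 0.03 < 0.2304.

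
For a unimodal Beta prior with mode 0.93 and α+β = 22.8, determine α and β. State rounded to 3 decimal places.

Mode = (α−1)/(κ−2) with κ = α+β, so α−1 = 0.93·20.8 = 19.344.
α = 20.344; β = κ − α = 2.456.

α = 20.344, β = 2.456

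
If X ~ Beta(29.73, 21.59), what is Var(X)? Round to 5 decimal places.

α+β = 51.32 and αβ = 641.8707, so Var = αβ/[(α+β)²(α+β+1)] = 641.8707/137797.402368 = 0.00466.

0.00466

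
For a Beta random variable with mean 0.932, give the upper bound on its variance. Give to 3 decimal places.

0.063

Var = μ(1−μ)/(α+β+1), which approaches μ(1−μ) as α+β → 0.
So the supremum is μ(1−μ) = 0.932×0.068 = 0.063.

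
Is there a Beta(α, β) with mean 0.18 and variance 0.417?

No

For any Beta, Var(X) < E[X]·(1−E[X]).
Here μ(1−μ) = 0.18×0.82 = 0.1476, and 0.417 ≥ 0.1476.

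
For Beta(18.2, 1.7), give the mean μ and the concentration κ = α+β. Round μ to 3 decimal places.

μ = 0.915, κ = 19.9

κ = α+β = 18.2+1.7 = 19.9; μ = α/κ = 18.2/19.9 = 0.915.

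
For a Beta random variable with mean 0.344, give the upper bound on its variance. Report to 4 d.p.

Var = μ(1−μ)/(α+β+1), which approaches μ(1−μ) as α+β → 0.
So the supremum is μ(1−μ) = 0.344×0.656 = 0.2257.

0.2257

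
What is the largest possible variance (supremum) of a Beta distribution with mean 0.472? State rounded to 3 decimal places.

Var = μ(1−μ)/(α+β+1), which approaches μ(1−μ) as α+β → 0.
So the supremum is μ(1−μ) = 0.472×0.528 = 0.249.

0.249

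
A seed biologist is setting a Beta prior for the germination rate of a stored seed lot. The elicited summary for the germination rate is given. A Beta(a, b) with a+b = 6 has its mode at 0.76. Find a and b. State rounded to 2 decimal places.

Since the density peak of Beta(a,b) is at (a−1)/(a+b−2),
a = 1 + 0.76(6−2) = 4.04 and b = 6 − 4.04 = 1.96.

a = 4.04, b = 1.96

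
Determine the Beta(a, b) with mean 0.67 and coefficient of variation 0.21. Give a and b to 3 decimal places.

a = 6.813, b = 3.356

σ = CV·μ = 0.21×0.67 = 0.14070, so σ² = 0.019796.
s+1 = μ(1−μ)/σ² = 0.2211/0.019796 = 11.1686, so s = a+b = 10.1686.
a = μs = 6.813, b = (1−μ)s = 3.356.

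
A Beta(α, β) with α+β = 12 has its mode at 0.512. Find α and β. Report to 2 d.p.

For α,β>1 the mode is (α−1)/(α+β−2), so α = mode·(κ−2)+1 = 0.512×10+1 = 6.12.
And β = (1−mode)·(κ−2)+1 = 0.488×10+1 = 5.88.

α = 6.12, β = 5.88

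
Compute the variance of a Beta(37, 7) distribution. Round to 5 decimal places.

α+β = 44 and αβ = 259, so Var = αβ/[(α+β)²(α+β+1)] = 259/87120 = 0.00297.

0.00297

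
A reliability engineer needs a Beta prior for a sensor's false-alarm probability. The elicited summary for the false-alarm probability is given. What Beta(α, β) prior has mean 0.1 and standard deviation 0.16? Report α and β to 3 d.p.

First σ² = 0.0256. Setting α = μn, β = (1−μ)n with n = α+β,
μ(1−μ)/(n+1) = 0.0256 ⇒ n+1 = 0.09/0.0256 = 3.5156 ⇒ n = 2.5156.
Hence α = 0.1×2.5156 = 0.252, β = 0.9×2.5156 = 2.264.

α = 0.252, β = 2.264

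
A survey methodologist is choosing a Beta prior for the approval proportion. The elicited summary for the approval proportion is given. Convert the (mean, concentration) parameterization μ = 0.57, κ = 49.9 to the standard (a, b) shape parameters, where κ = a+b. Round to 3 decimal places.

a = 28.443, b = 21.457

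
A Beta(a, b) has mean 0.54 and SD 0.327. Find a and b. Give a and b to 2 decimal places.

a = 0.71, b = 0.61

σ² = 0.327² = 0.106929.
With s = a+b, Var = μ(1−μ)/(s+1), so s+1 = (0.54×0.46)/0.106929 = 2.3230 and s = 1.3230.
a = μs = 0.71, b = (1−μ)s = 0.61.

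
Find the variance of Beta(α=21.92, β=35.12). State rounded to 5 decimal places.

0.00408

μ = 21.92/57.04 = 0.384292; Var = μ(1−μ)/(α+β+1) = 0.2366116/58.04 = 0.00408.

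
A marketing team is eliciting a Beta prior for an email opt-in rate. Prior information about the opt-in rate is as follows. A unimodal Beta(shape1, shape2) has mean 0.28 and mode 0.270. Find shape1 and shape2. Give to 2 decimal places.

Let s = shape1+shape2. Mean gives shape1 = μs = 0.28s; mode gives (shape1−1)/(s−2) = 0.270.
Substituting: 0.28s − 1 = 0.270(s−2) = 0.270s − 0.540, so 0.010s = 0.460 and s = 46.0000.
Then shape1 = 0.28×46.0000 = 12.88 and shape2 = s−shape1 = 33.12.

shape1 = 12.88, shape2 = 33.12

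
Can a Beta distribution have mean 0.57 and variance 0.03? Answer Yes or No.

For any Beta, Var(X) < E[X]·(1−E[X]).
Here μ(1−μ) = 0.57×0.43 = 0.2451, and 0.03 < 0.2451.

Yes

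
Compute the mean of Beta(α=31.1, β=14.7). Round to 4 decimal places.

0.6790

The Beta mean is α/(α+β) = 31.1/(31.1+14.7) = 0.6790.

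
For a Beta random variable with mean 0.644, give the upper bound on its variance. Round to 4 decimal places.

For fixed mean μ the Beta variance is μ(1−μ)/(α+β+1), increasing as α+β decreases.
Its least upper bound (not attained) is μ(1−μ) = 0.644·0.356 = 0.2293.

0.2293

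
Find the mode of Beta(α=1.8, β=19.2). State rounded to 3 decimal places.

0.042

The density x^(α−1)(1−x)^(β−1) is maximised at (α−1)/(α+β−2) = 0.8/19.0 = 0.042.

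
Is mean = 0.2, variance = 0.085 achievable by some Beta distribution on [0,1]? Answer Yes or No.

A Beta with mean μ has variance μ(1−μ)/(α+β+1) < μ(1−μ).
Here μ(1−μ) = 0.2×0.8 = 0.16, and 0.085 < 0.16.

Yes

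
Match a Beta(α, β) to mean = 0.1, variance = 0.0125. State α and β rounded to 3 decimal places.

α = 0.620, β = 5.580

Let s = α+β. The Beta variance is μ(1−μ)/(s+1).
So s+1 = μ(1−μ)/σ² = (0.1×0.9)/0.0125 = 0.09/0.0125 = 7.2000, giving s = 6.2000.
Then α = μs = 0.1×6.2000 = 0.620 and β = (1−μ)s = 0.9×6.2000 = 5.580.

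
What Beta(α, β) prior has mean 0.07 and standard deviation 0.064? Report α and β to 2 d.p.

α = 1.04, β = 13.85

σ² = 0.064² = 0.004096.
With s = α+β, Var = μ(1−μ)/(s+1), so s+1 = (0.07×0.93)/0.004096 = 15.8936 and s = 14.8936.
α = μs = 1.04, β = (1−μ)s = 13.85.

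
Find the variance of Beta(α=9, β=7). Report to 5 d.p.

0.01448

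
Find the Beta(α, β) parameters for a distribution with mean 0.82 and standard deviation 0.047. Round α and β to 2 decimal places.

α = 53.97, β = 11.85

σ² = 0.047² = 0.002209.
With s = α+β, Var = μ(1−μ)/(s+1), so s+1 = (0.82×0.18)/0.002209 = 66.8176 and s = 65.8176.
α = μs = 53.97, β = (1−μ)s = 11.85.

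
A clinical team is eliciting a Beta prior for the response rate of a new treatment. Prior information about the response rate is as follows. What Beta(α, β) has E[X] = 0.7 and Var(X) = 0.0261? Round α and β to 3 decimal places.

Write ν = α+β; then α = μν and Var = μ(1−μ)/(ν+1).
ν = μ(1−μ)/Var − 1 = 0.21/0.0261 − 1 = 7.0460.
α = 0.7·7.0460 = 4.932, β = 0.3·7.0460 = 2.114.

α = 4.932, β = 2.114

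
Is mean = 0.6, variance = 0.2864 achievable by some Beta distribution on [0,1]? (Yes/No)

The Beta variance bound is σ² < μ(1−μ).
Here μ(1−μ) = 0.6×0.4 = 0.24, and 0.2864 ≥ 0.24.

No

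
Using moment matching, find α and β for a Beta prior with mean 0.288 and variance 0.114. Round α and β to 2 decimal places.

By moment matching, α+β = μ(1−μ)/σ² − 1 = (0.288·0.712)/0.114 − 1 = 1.7987 − 1 = 0.7987.
Since α/(α+β) = μ, α = 0.288·0.7987 = 0.23 and β = 0.712·0.7987 = 0.57.

α = 0.23, β = 0.57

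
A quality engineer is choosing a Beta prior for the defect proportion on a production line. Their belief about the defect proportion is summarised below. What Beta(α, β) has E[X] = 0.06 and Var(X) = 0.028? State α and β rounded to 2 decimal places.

Write ν = α+β; then α = μν and Var = μ(1−μ)/(ν+1).
ν = μ(1−μ)/Var − 1 = 0.0564/0.028 − 1 = 1.0143.
α = 0.06·1.0143 = 0.06, β = 0.94·1.0143 = 0.95.

α = 0.06, β = 0.95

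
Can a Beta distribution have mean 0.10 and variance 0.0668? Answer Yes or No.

A Beta with mean μ has variance μ(1−μ)/(α+β+1) < μ(1−μ).
Here μ(1−μ) = 0.10×0.90 = 0.0900, and 0.0668 < 0.0900.

Yes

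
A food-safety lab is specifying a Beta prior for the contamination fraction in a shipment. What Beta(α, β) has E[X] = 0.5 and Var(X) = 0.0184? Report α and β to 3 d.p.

α = 6.293, β = 6.293

By moment matching, α+β = μ(1−μ)/σ² − 1 = (0.5·0.5)/0.0184 − 1 = 13.5870 − 1 = 12.5870.
Since α/(α+β) = μ, α = 0.5·12.5870 = 6.293 and β = 0.5·12.5870 = 6.293.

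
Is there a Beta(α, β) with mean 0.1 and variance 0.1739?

No

For any Beta, Var(X) < E[X]·(1−E[X]).
Here μ(1−μ) = 0.1×0.9 = 0.09, and 0.1739 ≥ 0.09.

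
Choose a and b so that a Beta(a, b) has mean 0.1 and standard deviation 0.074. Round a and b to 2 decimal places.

a = 1.54, b = 13.89

σ² = 0.074² = 0.005476.
With s = a+b, Var = μ(1−μ)/(s+1), so s+1 = (0.1×0.9)/0.005476 = 16.4354 and s = 15.4354.
a = μs = 1.54, b = (1−μ)s = 13.89.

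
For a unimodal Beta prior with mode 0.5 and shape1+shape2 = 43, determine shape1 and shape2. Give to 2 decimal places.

shape1 = 21.50, shape2 = 21.50

Since the density peak of Beta(shape1,shape2) is at (shape1−1)/(shape1+shape2−2),
shape1 = 1 + 0.5(43−2) = 21.50 and shape2 = 43 − 21.50 = 21.50.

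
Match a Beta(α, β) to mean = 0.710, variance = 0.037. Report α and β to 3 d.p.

Let s = α+β. The Beta variance is μ(1−μ)/(s+1).
So s+1 = μ(1−μ)/σ² = (0.710×0.290)/0.037 = 0.205900/0.037 = 5.5649, giving s = 4.5649.
Then α = μs = 0.710×4.5649 = 3.241 and β = (1−μ)s = 0.290×4.5649 = 1.324.

α = 3.241, β = 1.324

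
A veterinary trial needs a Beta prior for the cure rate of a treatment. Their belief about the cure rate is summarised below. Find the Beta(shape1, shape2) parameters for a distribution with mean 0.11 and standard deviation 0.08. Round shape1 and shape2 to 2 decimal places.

shape1 = 1.57, shape2 = 12.72

First σ² = 0.0064. Setting shape1 = μn, shape2 = (1−μ)n with n = shape1+shape2,
μ(1−μ)/(n+1) = 0.0064 ⇒ n+1 = 0.0979/0.0064 = 15.2969 ⇒ n = 14.2969.
Hence shape1 = 0.11×14.2969 = 1.57, shape2 = 0.89×14.2969 = 12.72.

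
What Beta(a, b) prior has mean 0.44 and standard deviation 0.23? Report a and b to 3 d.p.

σ² = 0.23² = 0.0529.
With s = a+b, Var = μ(1−μ)/(s+1), so s+1 = (0.44×0.56)/0.0529 = 4.6578 and s = 3.6578.
a = μs = 1.609, b = (1−μ)s = 2.048.

a = 1.609, b = 2.048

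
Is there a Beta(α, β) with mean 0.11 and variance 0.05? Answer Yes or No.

Yes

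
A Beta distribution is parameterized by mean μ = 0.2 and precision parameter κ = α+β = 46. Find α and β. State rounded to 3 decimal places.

α = 9.200, β = 36.800

α = μκ = 0.2×46 = 9.200 and β = (1−μ)κ = 0.8×46 = 36.800.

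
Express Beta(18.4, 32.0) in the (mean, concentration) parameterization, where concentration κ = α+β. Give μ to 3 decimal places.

κ = α+β = 18.4+32.0 = 50.4; μ = α/κ = 18.4/50.4 = 0.365.

μ = 0.365, κ = 50.4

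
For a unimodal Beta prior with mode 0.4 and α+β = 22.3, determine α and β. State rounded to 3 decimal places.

α = 9.120, β = 13.180

Mode = (α−1)/(κ−2) with κ = α+β, so α−1 = 0.4·20.3 = 8.120.
α = 9.120; β = κ − α = 13.180.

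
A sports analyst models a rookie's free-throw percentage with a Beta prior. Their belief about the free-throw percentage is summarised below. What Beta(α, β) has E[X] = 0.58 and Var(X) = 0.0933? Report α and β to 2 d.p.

α = 0.93, β = 0.68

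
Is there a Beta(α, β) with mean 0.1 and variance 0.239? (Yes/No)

No

A Beta with mean μ has variance μ(1−μ)/(α+β+1) < μ(1−μ).
Here μ(1−μ) = 0.1×0.9 = 0.09, and 0.239 ≥ 0.09.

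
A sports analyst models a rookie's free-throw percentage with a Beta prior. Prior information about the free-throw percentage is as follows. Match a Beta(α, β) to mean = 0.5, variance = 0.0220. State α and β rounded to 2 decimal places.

α = 5.18, β = 5.18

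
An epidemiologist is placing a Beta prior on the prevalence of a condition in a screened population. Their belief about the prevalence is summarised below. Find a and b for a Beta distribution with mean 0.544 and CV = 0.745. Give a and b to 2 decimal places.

a = 0.28, b = 0.23

Var = (CV·μ)² = (0.745×0.544)² = 0.164252.
a+b = μ(1−μ)/Var − 1 = 0.248064/0.164252 − 1 = 0.5103.
Thus a = 0.544·0.5103 = 0.28 and b = 0.456·0.5103 = 0.23.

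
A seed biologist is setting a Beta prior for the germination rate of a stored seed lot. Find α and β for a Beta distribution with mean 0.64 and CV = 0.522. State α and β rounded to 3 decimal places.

σ = CV·μ = 0.522×0.64 = 0.33408, so σ² = 0.111609.
s+1 = μ(1−μ)/σ² = 0.2304/0.111609 = 2.0643, so s = α+β = 1.0643.
α = μs = 0.681, β = (1−μ)s = 0.383.

α = 0.681, β = 0.383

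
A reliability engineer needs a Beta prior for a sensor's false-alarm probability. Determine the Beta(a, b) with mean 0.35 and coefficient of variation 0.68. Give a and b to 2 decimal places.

Var = (CV·μ)² = (0.68×0.35)² = 0.056644.
a+b = μ(1−μ)/Var − 1 = 0.2275/0.056644 − 1 = 3.0163.
Thus a = 0.35·3.0163 = 1.06 and b = 0.65·3.0163 = 1.96.

a = 1.06, b = 1.96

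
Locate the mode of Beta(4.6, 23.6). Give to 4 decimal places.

0.1374

The density x^(α−1)(1−x)^(β−1) is maximised at (α−1)/(α+β−2) = 3.6/26.2 = 0.1374.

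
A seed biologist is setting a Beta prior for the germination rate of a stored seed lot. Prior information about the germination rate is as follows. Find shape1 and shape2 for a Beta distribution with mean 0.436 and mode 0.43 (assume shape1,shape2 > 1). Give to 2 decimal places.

With s = shape1+shape2: μ = shape1/s and mode = (shape1−1)/(s−2). Eliminating shape1 = μs,
μs − 1 = m(s−2) ⇒ s(μ−m) = 1−2m ⇒ s = 0.14/0.006 = 23.3333.
So shape1 = μs = 10.17, shape2 = (1−μ)s = 13.16.

shape1 = 10.17, shape2 = 13.16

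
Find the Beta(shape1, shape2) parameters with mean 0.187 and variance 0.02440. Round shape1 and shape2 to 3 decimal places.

shape1 = 0.978, shape2 = 4.253

Write ν = shape1+shape2; then shape1 = μν and Var = μ(1−μ)/(ν+1).
ν = μ(1−μ)/Var − 1 = 0.152031/0.02440 − 1 = 5.2308.
shape1 = 0.187·5.2308 = 0.978, shape2 = 0.813·5.2308 = 4.253.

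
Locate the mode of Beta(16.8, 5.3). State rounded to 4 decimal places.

With α,β > 1, mode = (α−1)/(α+β−2) = 15.8/20.1 = 0.7861.

0.7861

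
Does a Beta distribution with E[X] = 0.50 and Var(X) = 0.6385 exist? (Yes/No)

No

A Beta with mean μ has variance μ(1−μ)/(α+β+1) < μ(1−μ).
Here μ(1−μ) = 0.50×0.50 = 0.2500, and 0.6385 ≥ 0.2500.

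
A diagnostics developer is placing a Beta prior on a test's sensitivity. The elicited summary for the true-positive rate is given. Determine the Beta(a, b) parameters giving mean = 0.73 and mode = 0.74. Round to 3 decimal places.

a = 35.040, b = 12.960

Let s = a+b. Mean gives a = μs = 0.73s; mode gives (a−1)/(s−2) = 0.74.
Substituting: 0.73s − 1 = 0.74(s−2) = 0.74s − 1.48, so -0.01s = -0.48 and s = 48.0000.
Then a = 0.73×48.0000 = 35.040 and b = s−a = 12.960.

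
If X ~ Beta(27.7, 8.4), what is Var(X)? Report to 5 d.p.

0.00481

μ = 27.7/36.1 = 0.767313; Var = μ(1−μ)/(α+β+1) = 0.1785437/37.1 = 0.00481.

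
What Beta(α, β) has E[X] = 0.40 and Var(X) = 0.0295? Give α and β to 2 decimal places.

α = 2.85, β = 4.28

By moment matching, α+β = μ(1−μ)/σ² − 1 = (0.40·0.60)/0.0295 − 1 = 8.1356 − 1 = 7.1356.
Since α/(α+β) = μ, α = 0.40·7.1356 = 2.85 and β = 0.60·7.1356 = 4.28.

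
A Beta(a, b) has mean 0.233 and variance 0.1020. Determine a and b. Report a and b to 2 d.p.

Let s = a+b. The Beta variance is μ(1−μ)/(s+1).
So s+1 = μ(1−μ)/σ² = (0.233×0.767)/0.1020 = 0.178711/0.1020 = 1.7521, giving s = 0.7521.
Then a = μs = 0.233×0.7521 = 0.18 and b = (1−μ)s = 0.767×0.7521 = 0.58.

a = 0.18, b = 0.58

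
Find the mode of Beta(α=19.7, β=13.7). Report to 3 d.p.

0.596

The density x^(α−1)(1−x)^(β−1) is maximised at (α−1)/(α+β−2) = 18.7/31.4 = 0.596.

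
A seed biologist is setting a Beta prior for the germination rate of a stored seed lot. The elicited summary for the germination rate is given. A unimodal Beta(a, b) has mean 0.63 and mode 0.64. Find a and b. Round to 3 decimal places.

With s = a+b: μ = a/s and mode = (a−1)/(s−2). Eliminating a = μs,
μs − 1 = m(s−2) ⇒ s(μ−m) = 1−2m ⇒ s = -0.28/-0.01 = 28.0000.
So a = μs = 17.640, b = (1−μ)s = 10.360.

a = 17.640, b = 10.360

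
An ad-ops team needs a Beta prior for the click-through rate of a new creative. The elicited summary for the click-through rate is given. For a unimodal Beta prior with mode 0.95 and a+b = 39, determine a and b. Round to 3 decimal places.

Since the density peak of Beta(a,b) is at (a−1)/(a+b−2),
a = 1 + 0.95(39−2) = 36.150 and b = 39 − 36.150 = 2.850.

a = 36.150, b = 2.850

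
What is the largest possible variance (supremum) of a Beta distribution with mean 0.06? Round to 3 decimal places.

0.056

Var = μ(1−μ)/(α+β+1), which approaches μ(1−μ) as α+β → 0.
So the supremum is μ(1−μ) = 0.06×0.94 = 0.056.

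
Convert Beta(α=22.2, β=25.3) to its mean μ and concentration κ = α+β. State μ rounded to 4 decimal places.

κ = α+β = 22.2+25.3 = 47.5; μ = α/κ = 22.2/47.5 = 0.4674.

μ = 0.4674, κ = 47.5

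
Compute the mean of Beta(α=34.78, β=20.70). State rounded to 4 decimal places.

E[X] = α/(α+β) = 34.78/55.48 = 0.6269.

0.6269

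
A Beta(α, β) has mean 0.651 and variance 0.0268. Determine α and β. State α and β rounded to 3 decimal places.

α = 4.868, β = 2.610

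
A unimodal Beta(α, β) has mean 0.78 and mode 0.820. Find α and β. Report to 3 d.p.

α = 12.480, β = 3.520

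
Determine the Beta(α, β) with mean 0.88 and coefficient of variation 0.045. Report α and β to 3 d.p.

σ = CV·μ = 0.045×0.88 = 0.03960, so σ² = 0.001568.
s+1 = μ(1−μ)/σ² = 0.1056/0.001568 = 67.3401, so s = α+β = 66.3401.
α = μs = 58.379, β = (1−μ)s = 7.961.

α = 58.379, β = 7.961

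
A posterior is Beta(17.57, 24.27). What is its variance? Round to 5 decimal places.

α+β = 41.84 and αβ = 426.4239, so Var = αβ/[(α+β)²(α+β+1)] = 426.4239/74995.087104 = 0.00569.

0.00569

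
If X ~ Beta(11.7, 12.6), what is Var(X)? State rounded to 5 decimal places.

0.00987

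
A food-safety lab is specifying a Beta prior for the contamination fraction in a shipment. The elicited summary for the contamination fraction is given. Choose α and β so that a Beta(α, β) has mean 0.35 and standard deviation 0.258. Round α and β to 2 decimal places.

σ² = 0.258² = 0.066564.
With s = α+β, Var = μ(1−μ)/(s+1), so s+1 = (0.35×0.65)/0.066564 = 3.4178 and s = 2.4178.
α = μs = 0.85, β = (1−μ)s = 1.57.

α = 0.85, β = 1.57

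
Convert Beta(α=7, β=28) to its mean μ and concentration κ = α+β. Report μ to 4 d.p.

κ = α+β = 7+28 = 35; μ = α/κ = 7/35 = 0.2000.

μ = 0.2000, κ = 35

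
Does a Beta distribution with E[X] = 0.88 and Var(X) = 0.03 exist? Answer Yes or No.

A Beta with mean μ has variance μ(1−μ)/(α+β+1) < μ(1−μ).
Here μ(1−μ) = 0.88×0.12 = 0.1056, and 0.03 < 0.1056.

Yes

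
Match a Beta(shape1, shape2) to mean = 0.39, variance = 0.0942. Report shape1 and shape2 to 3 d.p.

Write ν = shape1+shape2; then shape1 = μν and Var = μ(1−μ)/(ν+1).
ν = μ(1−μ)/Var − 1 = 0.2379/0.0942 − 1 = 1.5255.
shape1 = 0.39·1.5255 = 0.595, shape2 = 0.61·1.5255 = 0.931.

shape1 = 0.595, shape2 = 0.931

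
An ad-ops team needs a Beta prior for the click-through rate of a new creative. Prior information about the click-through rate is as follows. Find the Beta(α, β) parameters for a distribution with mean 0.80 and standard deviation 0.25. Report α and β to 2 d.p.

α = 1.25, β = 0.31

First σ² = 0.0625. Setting α = μn, β = (1−μ)n with n = α+β,
μ(1−μ)/(n+1) = 0.0625 ⇒ n+1 = 0.1600/0.0625 = 2.5600 ⇒ n = 1.5600.
Hence α = 0.80×1.5600 = 1.25, β = 0.20×1.5600 = 0.31.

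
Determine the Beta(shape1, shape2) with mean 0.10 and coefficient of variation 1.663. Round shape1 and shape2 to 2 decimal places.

shape1 = 0.23, shape2 = 2.03

Var = (CV·μ)² = (1.663×0.10)² = 0.027656.
shape1+shape2 = μ(1−μ)/Var − 1 = 0.0900/0.027656 − 1 = 2.2543.
Thus shape1 = 0.10·2.2543 = 0.23 and shape2 = 0.90·2.2543 = 2.03.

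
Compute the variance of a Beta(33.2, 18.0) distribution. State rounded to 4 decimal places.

α+β = 51.2 and αβ = 597.60, so Var = αβ/[(α+β)²(α+β+1)] = 597.60/136839.168 = 0.0044.

0.0044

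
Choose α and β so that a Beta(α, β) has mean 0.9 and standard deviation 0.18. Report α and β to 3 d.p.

Variance = 0.18² = 0.0324. The moment-matching identity α+β = μ(1−μ)/Var − 1 gives
α+β = 0.09/0.0324 − 1 = 1.7778, so α = μ·1.7778 = 1.600 and β = (1−μ)·1.7778 = 0.178.

α = 1.600, β = 0.178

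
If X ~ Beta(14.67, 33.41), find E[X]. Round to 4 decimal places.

0.3051

E[X] = α/(α+β) = 14.67/48.08 = 0.3051.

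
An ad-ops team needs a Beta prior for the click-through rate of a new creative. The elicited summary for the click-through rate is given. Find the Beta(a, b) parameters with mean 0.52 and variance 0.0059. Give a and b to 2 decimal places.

By moment matching, a+b = μ(1−μ)/σ² − 1 = (0.52·0.48)/0.0059 − 1 = 42.3051 − 1 = 41.3051.
Since a/(a+b) = μ, a = 0.52·41.3051 = 21.48 and b = 0.48·41.3051 = 19.83.

a = 21.48, b = 19.83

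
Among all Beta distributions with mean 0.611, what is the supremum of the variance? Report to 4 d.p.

0.2377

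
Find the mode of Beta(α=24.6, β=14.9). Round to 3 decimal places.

0.629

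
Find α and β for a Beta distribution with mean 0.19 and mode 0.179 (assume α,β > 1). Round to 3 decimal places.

α = 11.089, β = 47.275

Let s = α+β. Mean gives α = μs = 0.19s; mode gives (α−1)/(s−2) = 0.179.
Substituting: 0.19s − 1 = 0.179(s−2) = 0.179s − 0.358, so 0.011s = 0.642 and s = 58.3636.
Then α = 0.19×58.3636 = 11.089 and β = s−α = 47.275.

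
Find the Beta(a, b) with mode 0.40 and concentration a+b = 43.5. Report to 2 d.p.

Mode = (a−1)/(κ−2) with κ = a+b, so a−1 = 0.40·41.5 = 16.60.
a = 17.60; b = κ − a = 25.90.

a = 17.60, b = 25.90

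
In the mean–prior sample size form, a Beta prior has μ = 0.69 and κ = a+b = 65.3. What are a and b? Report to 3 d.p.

a = 45.057, b = 20.243

Split κ in proportion μ : (1−μ): a = 0.69·65.3 = 45.057, b = 65.3 − 45.057 = 20.243.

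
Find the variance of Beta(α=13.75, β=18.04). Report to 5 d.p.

0.00749

α+β = 31.79 and αβ = 248.0500, so Var = αβ/[(α+β)²(α+β+1)] = 248.0500/33137.708439 = 0.00749.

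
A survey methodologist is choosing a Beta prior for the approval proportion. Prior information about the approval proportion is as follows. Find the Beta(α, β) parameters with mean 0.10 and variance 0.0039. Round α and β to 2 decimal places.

By moment matching, α+β = μ(1−μ)/σ² − 1 = (0.10·0.90)/0.0039 − 1 = 23.0769 − 1 = 22.0769.
Since α/(α+β) = μ, α = 0.10·22.0769 = 2.21 and β = 0.90·22.0769 = 19.87.

α = 2.21, β = 19.87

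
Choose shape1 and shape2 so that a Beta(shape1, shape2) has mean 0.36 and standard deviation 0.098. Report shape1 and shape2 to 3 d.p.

Variance = 0.098² = 0.009604. The moment-matching identity shape1+shape2 = μ(1−μ)/Var − 1 gives
shape1+shape2 = 0.2304/0.009604 − 1 = 22.9900, so shape1 = μ·22.9900 = 8.276 and shape2 = (1−μ)·22.9900 = 14.714.

shape1 = 8.276, shape2 = 14.714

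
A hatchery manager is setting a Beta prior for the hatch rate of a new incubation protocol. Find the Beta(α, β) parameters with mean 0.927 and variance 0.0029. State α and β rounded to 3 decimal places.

α = 20.704, β = 1.630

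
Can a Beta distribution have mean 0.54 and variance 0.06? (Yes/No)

Yes

The Beta variance bound is σ² < μ(1−μ).
Here μ(1−μ) = 0.54×0.46 = 0.2484, and 0.06 < 0.2484.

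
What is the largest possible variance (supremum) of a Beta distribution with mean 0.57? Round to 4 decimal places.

Var = μ(1−μ)/(α+β+1), which approaches μ(1−μ) as α+β → 0.
So the supremum is μ(1−μ) = 0.57×0.43 = 0.2451.

0.2451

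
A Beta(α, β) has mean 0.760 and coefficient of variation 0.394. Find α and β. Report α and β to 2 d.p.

σ = CV·μ = 0.394×0.760 = 0.29944, so σ² = 0.089664.
s+1 = μ(1−μ)/σ² = 0.182400/0.089664 = 2.0343, so s = α+β = 1.0343.
α = μs = 0.79, β = (1−μ)s = 0.25.

α = 0.79, β = 0.25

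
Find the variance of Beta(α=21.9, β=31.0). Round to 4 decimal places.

α+β = 52.9 and αβ = 678.90, so Var = αβ/[(α+β)²(α+β+1)] = 678.90/150834.299 = 0.0045.

0.0045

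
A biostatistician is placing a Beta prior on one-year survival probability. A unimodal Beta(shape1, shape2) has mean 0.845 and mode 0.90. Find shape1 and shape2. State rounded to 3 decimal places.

shape1 = 12.291, shape2 = 2.255

Let s = shape1+shape2. Mean gives shape1 = μs = 0.845s; mode gives (shape1−1)/(s−2) = 0.90.
Substituting: 0.845s − 1 = 0.90(s−2) = 0.90s − 1.80, so -0.055s = -0.80 and s = 14.5455.
Then shape1 = 0.845×14.5455 = 12.291 and shape2 = s−shape1 = 2.255.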